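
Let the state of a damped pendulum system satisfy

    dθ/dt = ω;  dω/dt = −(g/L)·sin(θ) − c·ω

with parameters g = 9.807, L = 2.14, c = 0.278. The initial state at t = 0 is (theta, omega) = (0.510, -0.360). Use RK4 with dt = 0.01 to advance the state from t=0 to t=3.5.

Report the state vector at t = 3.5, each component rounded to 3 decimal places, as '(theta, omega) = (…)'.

t=0.000: state=(0.510, -0.360)
step 1 (dt=0.01): k1=(-0.360, -2.137), k2=(-0.371, -2.127), k3=(-0.371, -2.127), k4=(-0.381, -2.116); state += dt/6·(k1+2k2+2k3+k4)
t=0.010: state=(0.506, -0.381)
t=0.020: state=(0.502, -0.402)
t=0.030: state=(0.498, -0.423)
continuing one RK4 step at a time; state shown every 20 steps (Δt=0.2):
t=0.200: state=(0.399, -0.736)
t=0.400: state=(0.225, -0.972)
t=0.600: state=(0.022, -1.029)
t=0.800: state=(-0.174, -0.903)
t=1.000: state=(-0.329, -0.627)
t=1.200: state=(-0.419, -0.262)
t=1.400: state=(-0.433, 0.126)
t=1.600: state=(-0.372, 0.472)
t=1.800: state=(-0.250, 0.723)
t=2.000: state=(-0.092, 0.836)
t=2.200: state=(0.074, 0.798)
t=2.400: state=(0.218, 0.622)
t=2.600: state=(0.316, 0.349)
t=2.800: state=(0.354, 0.032)
t=3.000: state=(0.330, -0.273)
t=3.200: state=(0.249, -0.516)
t=3.400: state=(0.130, -0.658)
t=3.500: state=(0.063, -0.683)

(theta, omega) = (0.063, -0.683)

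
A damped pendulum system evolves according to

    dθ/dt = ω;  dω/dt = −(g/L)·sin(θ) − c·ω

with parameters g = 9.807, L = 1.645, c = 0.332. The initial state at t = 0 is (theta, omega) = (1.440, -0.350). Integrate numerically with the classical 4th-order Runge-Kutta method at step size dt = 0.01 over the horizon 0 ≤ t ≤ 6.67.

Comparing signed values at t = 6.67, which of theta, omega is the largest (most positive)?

largest component: omega

t=0.000: state=(1.440, -0.350)
step 1 (dt=0.01): k1=(-0.350, -5.795), k2=(-0.379, -5.784), k3=(-0.379, -5.783), k4=(-0.408, -5.772); state += dt/6·(k1+2k2+2k3+k4)
t=0.010: state=(1.436, -0.408)
t=0.020: state=(1.432, -0.465)
t=0.030: state=(1.427, -0.523)
continuing one RK4 step at a time; state shown every 25 steps (Δt=0.25):
t=0.250: state=(1.178, -1.709)
t=0.500: state=(0.616, -2.690)
t=0.750: state=(-0.096, -2.833)
t=1.000: state=(-0.719, -2.022)
t=1.250: state=(-1.067, -0.727)
t=1.500: state=(-1.080, 0.607)
t=1.750: state=(-0.782, 1.719)
t=2.000: state=(-0.265, 2.300)
t=2.250: state=(0.300, 2.080)
t=2.500: state=(0.719, 1.195)
t=2.750: state=(0.876, 0.053)
t=3.000: state=(0.752, -1.011)
t=3.250: state=(0.400, -1.720)
t=3.500: state=(-0.057, -1.824)
t=3.750: state=(-0.458, -1.298)
t=4.000: state=(-0.675, -0.404)
t=4.250: state=(-0.657, 0.534)
t=4.500: state=(-0.427, 1.244)
t=4.750: state=(-0.073, 1.501)
t=5.000: state=(0.278, 1.224)
t=5.250: state=(0.506, 0.561)
t=5.500: state=(0.548, -0.224)
t=5.750: state=(0.405, -0.878)
t=6.000: state=(0.137, -1.197)
t=6.250: state=(-0.156, -1.082)
t=6.500: state=(-0.373, -0.606)
t=6.670: state=(-0.440, -0.177)
compare at T: theta=-0.440, omega=-0.177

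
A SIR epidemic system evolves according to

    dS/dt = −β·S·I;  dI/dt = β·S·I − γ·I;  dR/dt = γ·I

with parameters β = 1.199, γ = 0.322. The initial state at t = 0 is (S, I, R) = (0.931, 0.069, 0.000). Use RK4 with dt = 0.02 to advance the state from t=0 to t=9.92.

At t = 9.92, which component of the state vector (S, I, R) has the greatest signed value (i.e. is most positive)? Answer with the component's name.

t=0.000: state=(0.931, 0.069, 0.000)
step 1 (dt=0.02): k1=(-0.077, 0.055, 0.022), k2=(-0.078, 0.055, 0.022), k3=(-0.078, 0.055, 0.022), k4=(-0.078, 0.056, 0.023); state += dt/6·(k1+2k2+2k3+k4)
t=0.020: state=(0.929, 0.070, 0.000)
t=0.040: state=(0.928, 0.071, 0.001)
t=0.060: state=(0.926, 0.072, 0.001)
continuing one RK4 step at a time; state shown every 25 steps (Δt=0.5):
t=0.500: state=(0.885, 0.101, 0.014)
t=1.000: state=(0.823, 0.144, 0.033)
t=1.500: state=(0.743, 0.196, 0.060)
t=2.000: state=(0.650, 0.254, 0.097)
t=2.500: state=(0.549, 0.309, 0.142)
t=3.000: state=(0.449, 0.355, 0.196)
t=3.500: state=(0.359, 0.385, 0.256)
t=4.000: state=(0.284, 0.397, 0.319)
t=4.500: state=(0.224, 0.393, 0.383)
t=5.000: state=(0.178, 0.378, 0.445)
t=5.500: state=(0.143, 0.354, 0.504)
t=6.000: state=(0.116, 0.325, 0.558)
t=6.500: state=(0.097, 0.295, 0.608)
t=7.000: state=(0.082, 0.265, 0.653)
t=7.500: state=(0.070, 0.236, 0.694)
t=8.000: state=(0.062, 0.209, 0.729)
t=8.500: state=(0.055, 0.184, 0.761)
t=9.000: state=(0.049, 0.162, 0.789)
t=9.500: state=(0.045, 0.142, 0.813)
t=9.920: state=(0.042, 0.126, 0.831)
compare at T: S=0.042, I=0.126, R=0.831

largest component: R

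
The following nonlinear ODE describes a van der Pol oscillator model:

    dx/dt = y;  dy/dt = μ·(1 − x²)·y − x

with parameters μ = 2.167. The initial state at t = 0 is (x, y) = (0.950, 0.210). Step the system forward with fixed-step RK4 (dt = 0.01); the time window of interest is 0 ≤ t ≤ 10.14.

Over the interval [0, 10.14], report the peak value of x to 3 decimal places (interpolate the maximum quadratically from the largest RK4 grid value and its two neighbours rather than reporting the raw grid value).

max x = 2.021

t=0.000: state=(0.950, 0.210)
step 1 (dt=0.01): k1=(0.210, -0.906), k2=(0.205, -0.909), k3=(0.205, -0.908), k4=(0.201, -0.911); state += dt/6·(k1+2k2+2k3+k4)
t=0.010: state=(0.952, 0.201)
t=0.020: state=(0.954, 0.192)
t=0.030: state=(0.956, 0.183)
continuing one RK4 step at a time; state shown every 50 steps (Δt=0.5):
t=0.500: state=(0.935, -0.275)
t=1.000: state=(0.656, -0.904)
t=1.500: state=(-0.136, -2.578)
t=2.000: state=(-1.688, -2.004)
t=2.500: state=(-1.938, 0.188)
t=3.000: state=(-1.793, 0.344)
t=3.500: state=(-1.604, 0.418)
t=4.000: state=(-1.367, 0.543)
t=4.500: state=(-1.036, 0.825)
t=5.000: state=(-0.442, 1.759)
t=5.500: state=(1.052, 3.995)
t=6.000: state=(2.017, 0.139)
t=6.500: state=(1.928, -0.298)
t=7.000: state=(1.763, -0.360)
t=7.500: state=(1.566, -0.435)
t=8.000: state=(1.317, -0.576)
t=8.500: state=(0.959, -0.914)
t=9.000: state=(0.272, -2.113)
t=9.500: state=(-1.389, -3.522)
t=10.000: state=(-2.020, 0.058)
t=10.140: state=(-2.000, 0.207)
largest grid value and its neighbours: x(6.050)=2.02088, x(6.060)=2.02091, x(6.070)=2.02075
parabola through these three points peaks at t≈6.057 with x≈2.02092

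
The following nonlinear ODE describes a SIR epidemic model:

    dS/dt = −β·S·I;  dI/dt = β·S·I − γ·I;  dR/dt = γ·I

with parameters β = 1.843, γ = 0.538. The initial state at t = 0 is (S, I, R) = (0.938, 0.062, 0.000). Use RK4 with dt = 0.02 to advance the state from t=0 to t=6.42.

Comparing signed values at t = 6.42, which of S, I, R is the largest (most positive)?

largest component: R

t=0.000: state=(0.938, 0.062, 0.000)
step 1 (dt=0.02): k1=(-0.107, 0.074, 0.033), k2=(-0.108, 0.075, 0.034), k3=(-0.108, 0.075, 0.034), k4=(-0.110, 0.075, 0.034); state += dt/6·(k1+2k2+2k3+k4)
t=0.020: state=(0.936, 0.063, 0.001)
t=0.040: state=(0.934, 0.065, 0.001)
t=0.060: state=(0.931, 0.067, 0.002)
continuing one RK4 step at a time; state shown every 25 steps (Δt=0.5):
t=0.500: state=(0.868, 0.109, 0.023)
t=1.000: state=(0.762, 0.177, 0.061)
t=1.500: state=(0.624, 0.257, 0.119)
t=2.000: state=(0.476, 0.326, 0.198)
t=2.500: state=(0.346, 0.363, 0.291)
t=3.000: state=(0.247, 0.363, 0.390)
t=3.500: state=(0.178, 0.337, 0.485)
t=4.000: state=(0.133, 0.297, 0.570)
t=4.500: state=(0.103, 0.253, 0.644)
t=5.000: state=(0.083, 0.210, 0.706)
t=5.500: state=(0.070, 0.172, 0.758)
t=6.000: state=(0.061, 0.140, 0.799)
t=6.420: state=(0.055, 0.117, 0.828)
compare at T: S=0.055, I=0.117, R=0.828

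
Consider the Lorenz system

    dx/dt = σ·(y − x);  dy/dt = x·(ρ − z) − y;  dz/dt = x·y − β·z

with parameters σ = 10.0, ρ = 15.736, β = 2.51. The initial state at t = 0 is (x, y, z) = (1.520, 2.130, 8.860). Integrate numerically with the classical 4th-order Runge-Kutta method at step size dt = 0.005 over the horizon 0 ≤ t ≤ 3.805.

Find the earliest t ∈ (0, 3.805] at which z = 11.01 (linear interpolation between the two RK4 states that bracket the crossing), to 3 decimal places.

t=0.000: state=(1.520, 2.130, 8.860)
step 1 (dt=0.005): k1=(6.100, 8.322, -19.001), k2=(6.156, 8.479, -18.817), k3=(6.158, 8.478, -18.818), k4=(6.216, 8.637, -18.634); state += dt/6·(k1+2k2+2k3+k4)
t=0.005: state=(1.551, 2.172, 8.766)
t=0.010: state=(1.582, 2.216, 8.674)
t=0.015: state=(1.614, 2.262, 8.583)
continuing one RK4 step at a time; state shown every 40 steps (Δt=0.2):
t=0.200: state=(3.671, 5.450, 6.872)
t=0.360: state=(7.663, 10.592, 10.897)
next step: t=0.365: state=(7.809, 10.721, 11.171) — z has crossed 11.01
linear interpolation between t=0.360 (10.89749) and t=0.365 (11.17126) → t≈0.362

t = 0.362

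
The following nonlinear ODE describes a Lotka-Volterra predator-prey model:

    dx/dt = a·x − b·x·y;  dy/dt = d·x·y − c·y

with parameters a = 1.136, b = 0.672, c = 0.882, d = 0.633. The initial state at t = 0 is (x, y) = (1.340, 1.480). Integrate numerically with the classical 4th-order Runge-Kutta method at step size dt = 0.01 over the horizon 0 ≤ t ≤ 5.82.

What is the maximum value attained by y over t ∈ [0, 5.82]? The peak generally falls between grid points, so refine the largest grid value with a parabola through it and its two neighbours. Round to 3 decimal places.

t=0.000: state=(1.340, 1.480)
step 1 (dt=0.01): k1=(0.190, -0.050), k2=(0.190, -0.049), k3=(0.190, -0.049), k4=(0.190, -0.048); state += dt/6·(k1+2k2+2k3+k4)
t=0.010: state=(1.342, 1.480)
t=0.020: state=(1.344, 1.479)
t=0.030: state=(1.346, 1.479)
continuing one RK4 step at a time; state shown every 20 steps (Δt=0.2):
t=0.200: state=(1.379, 1.474)
t=0.400: state=(1.420, 1.475)
t=0.600: state=(1.461, 1.484)
t=0.800: state=(1.501, 1.500)
t=1.000: state=(1.537, 1.524)
t=1.200: state=(1.569, 1.555)
t=1.400: state=(1.593, 1.593)
t=1.600: state=(1.610, 1.636)
t=1.800: state=(1.617, 1.682)
t=2.000: state=(1.613, 1.730)
t=2.200: state=(1.600, 1.778)
t=2.400: state=(1.576, 1.822)
t=2.600: state=(1.544, 1.861)
t=2.800: state=(1.506, 1.893)
t=3.000: state=(1.463, 1.915)
t=3.200: state=(1.419, 1.926)
t=3.400: state=(1.374, 1.927)
t=3.600: state=(1.332, 1.917)
t=3.800: state=(1.293, 1.898)
t=4.000: state=(1.260, 1.870)
t=4.200: state=(1.233, 1.835)
t=4.400: state=(1.212, 1.796)
t=4.600: state=(1.199, 1.753)
t=4.800: state=(1.192, 1.710)
t=5.000: state=(1.192, 1.667)
t=5.200: state=(1.200, 1.626)
t=5.400: state=(1.213, 1.587)
t=5.600: state=(1.233, 1.553)
t=5.800: state=(1.258, 1.525)
t=5.820: state=(1.261, 1.522)
largest grid value and its neighbours: y(3.300)=1.92814, y(3.310)=1.92816, y(3.320)=1.92815
parabola through these three points peaks at t≈3.312 with y≈1.92816

max y = 1.928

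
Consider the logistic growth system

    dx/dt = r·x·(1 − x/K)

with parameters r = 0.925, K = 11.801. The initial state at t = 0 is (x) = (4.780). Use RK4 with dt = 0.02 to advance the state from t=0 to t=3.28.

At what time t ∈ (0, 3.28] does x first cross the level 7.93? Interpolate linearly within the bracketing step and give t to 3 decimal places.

t = 1.191

t=0.000: state=(4.780)
step 1 (dt=0.02): k1=(2.631), k2=(2.635), k3=(2.635), k4=(2.640); state += dt/6·(k1+2k2+2k3+k4)
t=0.020: state=(4.833)
t=0.040: state=(4.886)
t=0.060: state=(4.939)
continuing one RK4 step at a time; state shown every 10 steps (Δt=0.2):
t=0.200: state=(5.314)
t=0.400: state=(5.858)
t=0.600: state=(6.402)
t=0.800: state=(6.939)
t=1.000: state=(7.457)
t=1.180: state=(7.904)
next step: t=1.200: state=(7.952) — x has crossed 7.93
linear interpolation between t=1.180 (7.90367) and t=1.200 (7.95180) → t≈1.191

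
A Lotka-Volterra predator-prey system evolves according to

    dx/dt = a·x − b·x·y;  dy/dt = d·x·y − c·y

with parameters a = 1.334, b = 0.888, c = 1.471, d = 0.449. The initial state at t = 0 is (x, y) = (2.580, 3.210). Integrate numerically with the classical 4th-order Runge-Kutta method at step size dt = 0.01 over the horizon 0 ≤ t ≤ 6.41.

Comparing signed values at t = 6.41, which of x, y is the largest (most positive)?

t=0.000: state=(2.580, 3.210)
step 1 (dt=0.01): k1=(-3.913, -1.003), k2=(-3.871, -1.030), k3=(-3.871, -1.030), k4=(-3.831, -1.056); state += dt/6·(k1+2k2+2k3+k4)
t=0.010: state=(2.541, 3.200)
t=0.020: state=(2.503, 3.189)
t=0.030: state=(2.466, 3.178)
continuing one RK4 step at a time; state shown every 25 steps (Δt=0.25):
t=0.250: state=(1.834, 2.835)
t=0.500: state=(1.439, 2.353)
t=0.750: state=(1.255, 1.892)
t=1.000: state=(1.204, 1.502)
t=1.250: state=(1.248, 1.192)
t=1.500: state=(1.374, 0.955)
t=1.750: state=(1.583, 0.780)
t=2.000: state=(1.886, 0.656)
t=2.250: state=(2.299, 0.573)
t=2.500: state=(2.841, 0.529)
t=2.750: state=(3.531, 0.523)
t=3.000: state=(4.374, 0.563)
t=3.250: state=(5.331, 0.672)
t=3.500: state=(6.271, 0.893)
t=3.750: state=(6.891, 1.301)
t=4.000: state=(6.732, 1.953)
t=4.250: state=(5.589, 2.721)
t=4.500: state=(3.998, 3.226)
t=4.750: state=(2.699, 3.237)
t=5.000: state=(1.901, 2.889)
t=5.250: state=(1.472, 2.410)
t=5.500: state=(1.269, 1.943)
t=5.750: state=(1.204, 1.544)
t=6.000: state=(1.238, 1.225)
t=6.250: state=(1.355, 0.980)
t=6.410: state=(1.472, 0.857)
compare at T: x=1.472, y=0.857

largest component: x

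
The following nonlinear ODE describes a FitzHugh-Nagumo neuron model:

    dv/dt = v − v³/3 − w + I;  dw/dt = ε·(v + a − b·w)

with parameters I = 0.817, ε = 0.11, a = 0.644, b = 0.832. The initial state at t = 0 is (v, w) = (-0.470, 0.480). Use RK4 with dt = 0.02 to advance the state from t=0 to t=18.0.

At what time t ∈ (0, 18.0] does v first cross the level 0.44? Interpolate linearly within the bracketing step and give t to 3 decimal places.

t = 11.400

t=0.000: state=(-0.470, 0.480)
step 1 (dt=0.02): k1=(-0.098, -0.025), k2=(-0.099, -0.025), k3=(-0.099, -0.025), k4=(-0.099, -0.025); state += dt/6·(k1+2k2+2k3+k4)
t=0.020: state=(-0.472, 0.480)
t=0.040: state=(-0.474, 0.479)
t=0.060: state=(-0.476, 0.478)
continuing one RK4 step at a time; state shown every 50 steps (Δt=1):
t=1.000: state=(-0.598, 0.450)
t=2.000: state=(-0.787, 0.406)
t=3.000: state=(-0.999, 0.344)
t=4.000: state=(-1.147, 0.268)
t=5.000: state=(-1.191, 0.188)
t=6.000: state=(-1.157, 0.116)
t=7.000: state=(-1.076, 0.055)
t=8.000: state=(-0.956, 0.011)
t=9.000: state=(-0.786, -0.014)
t=10.000: state=(-0.513, -0.014)
t=11.000: state=(0.042, 0.026)
t=11.380: state=(0.417, 0.061)
next step: t=11.400: state=(0.440, 0.063) — v has crossed 0.44
linear interpolation between t=11.380 (0.41705) and t=11.400 (0.44020) → t≈11.400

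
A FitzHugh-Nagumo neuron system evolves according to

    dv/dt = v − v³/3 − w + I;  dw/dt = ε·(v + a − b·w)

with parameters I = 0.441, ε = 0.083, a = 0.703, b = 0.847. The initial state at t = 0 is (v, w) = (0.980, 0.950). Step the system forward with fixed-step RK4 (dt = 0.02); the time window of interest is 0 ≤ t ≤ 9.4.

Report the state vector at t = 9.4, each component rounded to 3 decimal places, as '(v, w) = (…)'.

t=0.000: state=(0.980, 0.950)
step 1 (dt=0.02): k1=(0.157, 0.073), k2=(0.157, 0.073), k3=(0.157, 0.073), k4=(0.156, 0.073); state += dt/6·(k1+2k2+2k3+k4)
t=0.020: state=(0.983, 0.951)
t=0.040: state=(0.986, 0.953)
t=0.060: state=(0.989, 0.954)
continuing one RK4 step at a time; state shown every 25 steps (Δt=0.5):
t=0.500: state=(1.049, 0.987)
t=1.000: state=(1.097, 1.026)
t=1.500: state=(1.122, 1.064)
t=2.000: state=(1.126, 1.102)
t=2.500: state=(1.112, 1.138)
t=3.000: state=(1.083, 1.172)
t=3.500: state=(1.040, 1.204)
t=4.000: state=(0.985, 1.232)
t=4.500: state=(0.915, 1.257)
t=5.000: state=(0.826, 1.278)
t=5.500: state=(0.712, 1.294)
t=6.000: state=(0.559, 1.304)
t=6.500: state=(0.337, 1.306)
t=7.000: state=(-0.006, 1.297)
t=7.500: state=(-0.551, 1.270)
t=8.000: state=(-1.264, 1.218)
t=8.500: state=(-1.771, 1.141)
t=9.000: state=(-1.937, 1.054)
t=9.400: state=(-1.958, 0.984)

(v, w) = (-1.958, 0.984)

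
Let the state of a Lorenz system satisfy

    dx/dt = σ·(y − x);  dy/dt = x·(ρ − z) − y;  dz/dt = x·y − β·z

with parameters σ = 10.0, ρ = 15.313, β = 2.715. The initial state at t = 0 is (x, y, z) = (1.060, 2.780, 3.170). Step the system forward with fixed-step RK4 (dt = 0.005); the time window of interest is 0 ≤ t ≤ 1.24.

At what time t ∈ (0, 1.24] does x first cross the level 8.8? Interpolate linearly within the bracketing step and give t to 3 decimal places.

t=0.000: state=(1.060, 2.780, 3.170)
step 1 (dt=0.005): k1=(17.200, 10.092, -5.660), k2=(17.022, 10.604, -5.474), k3=(17.040, 10.597, -5.475), k4=(16.878, 11.105, -5.288); state += dt/6·(k1+2k2+2k3+k4)
t=0.005: state=(1.145, 2.833, 3.143)
t=0.010: state=(1.229, 2.891, 3.117)
t=0.015: state=(1.311, 2.954, 3.094)
continuing one RK4 step at a time; state shown every 10 steps (Δt=0.05):
t=0.050: state=(1.880, 3.527, 2.986)
t=0.100: state=(2.773, 4.747, 3.058)
t=0.150: state=(3.898, 6.462, 3.545)
t=0.200: state=(5.362, 8.665, 4.737)
t=0.250: state=(7.186, 11.128, 7.061)
t=0.290: state=(8.800, 12.826, 9.996)
next step: t=0.295: state=(9.000, 12.989, 10.432) — x has crossed 8.8
linear interpolation between t=0.290 (8.79982) and t=0.295 (9.00025) → t≈0.290

t = 0.290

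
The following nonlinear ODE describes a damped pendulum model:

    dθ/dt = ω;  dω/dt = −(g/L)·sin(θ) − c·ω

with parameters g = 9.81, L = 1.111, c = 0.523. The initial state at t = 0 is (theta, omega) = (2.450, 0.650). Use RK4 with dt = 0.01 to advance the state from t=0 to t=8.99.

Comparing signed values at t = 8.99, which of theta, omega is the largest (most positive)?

t=0.000: state=(2.450, 0.650)
step 1 (dt=0.01): k1=(0.650, -5.971), k2=(0.620, -5.934), k3=(0.620, -5.935), k4=(0.591, -5.898); state += dt/6·(k1+2k2+2k3+k4)
t=0.010: state=(2.456, 0.591)
t=0.020: state=(2.462, 0.532)
t=0.030: state=(2.467, 0.474)
continuing one RK4 step at a time; state shown every 50 steps (Δt=0.5):
t=0.500: state=(2.084, -2.177)
t=1.000: state=(0.200, -4.788)
t=1.500: state=(-1.454, -1.133)
t=2.000: state=(-0.950, 2.871)
t=2.500: state=(0.673, 2.495)
t=3.000: state=(0.962, -1.299)
t=3.500: state=(-0.187, -2.469)
t=4.000: state=(-0.786, 0.324)
t=4.500: state=(-0.064, 2.004)
t=5.000: state=(0.587, 0.217)
t=5.500: state=(0.177, -1.497)
t=6.000: state=(-0.415, -0.477)
t=6.500: state=(-0.216, 1.060)
t=7.000: state=(0.279, 0.568)
t=7.500: state=(0.216, -0.714)
t=8.000: state=(-0.177, -0.565)
t=8.500: state=(-0.196, 0.454)
t=8.990: state=(0.098, 0.524)
compare at T: theta=0.098, omega=0.524

largest component: omega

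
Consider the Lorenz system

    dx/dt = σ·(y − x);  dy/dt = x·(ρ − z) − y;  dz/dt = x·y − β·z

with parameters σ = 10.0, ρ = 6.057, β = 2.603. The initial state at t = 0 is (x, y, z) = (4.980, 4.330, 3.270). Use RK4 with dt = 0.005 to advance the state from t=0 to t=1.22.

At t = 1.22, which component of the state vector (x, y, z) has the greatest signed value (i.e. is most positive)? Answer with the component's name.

t=0.000: state=(4.980, 4.330, 3.270)
step 1 (dt=0.005): k1=(-6.500, 9.549, 13.052), k2=(-6.099, 9.318, 13.015), k3=(-6.115, 9.322, 13.017), k4=(-5.728, 9.095, 12.980); state += dt/6·(k1+2k2+2k3+k4)
t=0.005: state=(4.949, 4.377, 3.335)
t=0.010: state=(4.923, 4.421, 3.400)
t=0.015: state=(4.899, 4.463, 3.464)
continuing one RK4 step at a time; state shown every 10 steps (Δt=0.05):
t=0.050: state=(4.810, 4.705, 3.907)
t=0.100: state=(4.817, 4.906, 4.516)
t=0.150: state=(4.868, 4.962, 5.088)
t=0.200: state=(4.893, 4.888, 5.597)
t=0.250: state=(4.856, 4.707, 6.013)
t=0.300: state=(4.744, 4.450, 6.311)
t=0.350: state=(4.566, 4.154, 6.481)
t=0.400: state=(4.339, 3.852, 6.525)
t=0.450: state=(4.087, 3.573, 6.461)
t=0.500: state=(3.832, 3.334, 6.312)
t=0.550: state=(3.594, 3.143, 6.104)
t=0.600: state=(3.385, 3.002, 5.860)
t=0.650: state=(3.213, 2.908, 5.601)
t=0.700: state=(3.081, 2.856, 5.341)
t=0.750: state=(2.988, 2.841, 5.094)
t=0.800: state=(2.933, 2.859, 4.867)
t=0.850: state=(2.913, 2.903, 4.667)
t=0.900: state=(2.923, 2.972, 4.499)
t=0.950: state=(2.960, 3.060, 4.366)
t=1.000: state=(3.022, 3.165, 4.269)
t=1.050: state=(3.103, 3.283, 4.211)
t=1.100: state=(3.200, 3.408, 4.192)
t=1.150: state=(3.309, 3.537, 4.210)
t=1.200: state=(3.426, 3.664, 4.265)
t=1.220: state=(3.474, 3.713, 4.297)
compare at T: x=3.474, y=3.713, z=4.297

largest component: z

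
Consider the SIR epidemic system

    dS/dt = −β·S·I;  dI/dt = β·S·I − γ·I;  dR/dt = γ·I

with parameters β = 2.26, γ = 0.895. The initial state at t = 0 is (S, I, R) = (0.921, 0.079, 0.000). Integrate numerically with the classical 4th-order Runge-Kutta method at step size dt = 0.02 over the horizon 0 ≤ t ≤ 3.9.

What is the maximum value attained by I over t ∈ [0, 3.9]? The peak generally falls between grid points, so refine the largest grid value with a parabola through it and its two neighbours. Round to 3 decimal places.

max I = 0.270

t=0.000: state=(0.921, 0.079, 0.000)
step 1 (dt=0.02): k1=(-0.164, 0.094, 0.071), k2=(-0.166, 0.095, 0.072), k3=(-0.166, 0.095, 0.072), k4=(-0.168, 0.095, 0.072); state += dt/6·(k1+2k2+2k3+k4)
t=0.020: state=(0.918, 0.081, 0.001)
t=0.040: state=(0.914, 0.083, 0.003)
t=0.060: state=(0.911, 0.085, 0.004)
continuing one RK4 step at a time; state shown every 10 steps (Δt=0.2):
t=0.200: state=(0.885, 0.099, 0.016)
t=0.400: state=(0.841, 0.123, 0.036)
t=0.600: state=(0.792, 0.148, 0.060)
t=0.800: state=(0.736, 0.175, 0.089)
t=1.000: state=(0.676, 0.202, 0.123)
t=1.200: state=(0.613, 0.226, 0.161)
t=1.400: state=(0.551, 0.245, 0.203)
t=1.600: state=(0.492, 0.260, 0.249)
t=1.800: state=(0.436, 0.268, 0.296)
t=2.000: state=(0.386, 0.270, 0.344)
t=2.200: state=(0.342, 0.266, 0.392)
t=2.400: state=(0.304, 0.257, 0.439)
t=2.600: state=(0.271, 0.245, 0.484)
t=2.800: state=(0.244, 0.230, 0.526)
t=3.000: state=(0.221, 0.213, 0.566)
t=3.200: state=(0.201, 0.196, 0.603)
t=3.400: state=(0.185, 0.179, 0.636)
t=3.600: state=(0.171, 0.162, 0.667)
t=3.800: state=(0.159, 0.146, 0.694)
t=3.900: state=(0.154, 0.138, 0.707)
largest grid value and its neighbours: I(1.940)=0.26972, I(1.960)=0.26974, I(1.980)=0.26971
parabola through these three points peaks at t≈1.959 with I≈0.26974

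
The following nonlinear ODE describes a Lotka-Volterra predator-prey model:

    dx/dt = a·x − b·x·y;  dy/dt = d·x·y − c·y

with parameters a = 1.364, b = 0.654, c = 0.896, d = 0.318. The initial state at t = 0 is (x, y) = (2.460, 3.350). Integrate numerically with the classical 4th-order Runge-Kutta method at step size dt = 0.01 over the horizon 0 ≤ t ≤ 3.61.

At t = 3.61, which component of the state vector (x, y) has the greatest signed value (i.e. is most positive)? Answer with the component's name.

t=0.000: state=(2.460, 3.350)
step 1 (dt=0.01): k1=(-2.034, -0.381), k2=(-2.023, -0.392), k3=(-2.023, -0.392), k4=(-2.011, -0.402); state += dt/6·(k1+2k2+2k3+k4)
t=0.010: state=(2.440, 3.346)
t=0.020: state=(2.420, 3.342)
t=0.030: state=(2.400, 3.338)
continuing one RK4 step at a time; state shown every 20 steps (Δt=0.2):
t=0.200: state=(2.099, 3.236)
t=0.400: state=(1.825, 3.063)
t=0.600: state=(1.628, 2.857)
t=0.800: state=(1.493, 2.636)
t=1.000: state=(1.409, 2.416)
t=1.200: state=(1.369, 2.206)
t=1.400: state=(1.365, 2.011)
t=1.600: state=(1.394, 1.835)
t=1.800: state=(1.456, 1.679)
t=2.000: state=(1.549, 1.544)
t=2.200: state=(1.676, 1.430)
t=2.400: state=(1.838, 1.337)
t=2.600: state=(2.037, 1.263)
t=2.800: state=(2.276, 1.211)
t=3.000: state=(2.558, 1.180)
t=3.200: state=(2.882, 1.173)
t=3.400: state=(3.244, 1.191)
t=3.600: state=(3.637, 1.239)
t=3.610: state=(3.657, 1.242)
compare at T: x=3.657, y=1.242

largest component: x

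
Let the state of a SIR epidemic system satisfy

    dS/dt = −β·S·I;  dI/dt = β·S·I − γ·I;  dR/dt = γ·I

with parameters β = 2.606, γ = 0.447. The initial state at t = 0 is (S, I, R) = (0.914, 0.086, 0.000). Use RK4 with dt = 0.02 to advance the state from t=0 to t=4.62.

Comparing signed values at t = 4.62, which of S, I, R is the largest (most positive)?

t=0.000: state=(0.914, 0.086, 0.000)
step 1 (dt=0.02): k1=(-0.205, 0.166, 0.038), k2=(-0.208, 0.169, 0.039), k3=(-0.208, 0.169, 0.039), k4=(-0.212, 0.172, 0.040); state += dt/6·(k1+2k2+2k3+k4)
t=0.020: state=(0.910, 0.089, 0.001)
t=0.040: state=(0.906, 0.093, 0.002)
t=0.060: state=(0.901, 0.096, 0.002)
continuing one RK4 step at a time; state shown every 10 steps (Δt=0.2):
t=0.200: state=(0.866, 0.125, 0.009)
t=0.400: state=(0.800, 0.177, 0.023)
t=0.600: state=(0.718, 0.240, 0.041)
t=0.800: state=(0.622, 0.312, 0.066)
t=1.000: state=(0.519, 0.384, 0.097)
t=1.200: state=(0.418, 0.448, 0.134)
t=1.400: state=(0.326, 0.497, 0.177)
t=1.600: state=(0.250, 0.528, 0.223)
t=1.800: state=(0.189, 0.541, 0.271)
t=2.000: state=(0.142, 0.539, 0.319)
t=2.200: state=(0.108, 0.526, 0.367)
t=2.400: state=(0.082, 0.505, 0.413)
t=2.600: state=(0.064, 0.480, 0.457)
t=2.800: state=(0.050, 0.452, 0.498)
t=3.000: state=(0.040, 0.423, 0.537)
t=3.200: state=(0.032, 0.394, 0.574)
t=3.400: state=(0.026, 0.366, 0.608)
t=3.600: state=(0.022, 0.339, 0.639)
t=3.800: state=(0.019, 0.313, 0.668)
t=4.000: state=(0.016, 0.289, 0.695)
t=4.200: state=(0.014, 0.266, 0.720)
t=4.400: state=(0.012, 0.245, 0.743)
t=4.600: state=(0.011, 0.225, 0.764)
t=4.620: state=(0.011, 0.223, 0.766)
compare at T: S=0.011, I=0.223, R=0.766

largest component: R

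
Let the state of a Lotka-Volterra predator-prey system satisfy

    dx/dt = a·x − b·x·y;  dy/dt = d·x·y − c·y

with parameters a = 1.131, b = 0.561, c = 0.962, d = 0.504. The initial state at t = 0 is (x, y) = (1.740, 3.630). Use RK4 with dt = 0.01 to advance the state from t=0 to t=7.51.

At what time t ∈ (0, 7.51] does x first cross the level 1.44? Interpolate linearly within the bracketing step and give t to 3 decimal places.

t=0.000: state=(1.740, 3.630)
step 1 (dt=0.01): k1=(-1.575, -0.309), k2=(-1.567, -0.323), k3=(-1.567, -0.323), k4=(-1.558, -0.337); state += dt/6·(k1+2k2+2k3+k4)
t=0.010: state=(1.724, 3.627)
t=0.020: state=(1.709, 3.623)
t=0.030: state=(1.694, 3.619)
t=0.210: state=(1.448, 3.509)
next step: t=0.220: state=(1.435, 3.500) — x has crossed 1.44
linear interpolation between t=0.210 (1.44752) and t=0.220 (1.43548) → t≈0.216

t = 0.216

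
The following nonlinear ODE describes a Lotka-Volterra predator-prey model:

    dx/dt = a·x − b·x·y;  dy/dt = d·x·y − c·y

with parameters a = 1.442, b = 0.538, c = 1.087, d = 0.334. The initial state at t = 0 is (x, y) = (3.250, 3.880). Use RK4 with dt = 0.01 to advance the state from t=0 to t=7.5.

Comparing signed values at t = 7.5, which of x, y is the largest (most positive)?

t=0.000: state=(3.250, 3.880)
step 1 (dt=0.01): k1=(-2.098, -0.006), k2=(-2.091, -0.019), k3=(-2.091, -0.019), k4=(-2.084, -0.033); state += dt/6·(k1+2k2+2k3+k4)
t=0.010: state=(3.229, 3.880)
t=0.020: state=(3.208, 3.879)
t=0.030: state=(3.188, 3.879)
continuing one RK4 step at a time; state shown every 25 steps (Δt=0.25):
t=0.250: state=(2.776, 3.800)
t=0.500: state=(2.419, 3.594)
t=0.750: state=(2.178, 3.315)
t=1.000: state=(2.041, 3.011)
t=1.250: state=(1.992, 2.714)
t=1.500: state=(2.020, 2.444)
t=1.750: state=(2.119, 2.213)
t=2.000: state=(2.286, 2.026)
t=2.250: state=(2.522, 1.886)
t=2.500: state=(2.825, 1.796)
t=2.750: state=(3.192, 1.758)
t=3.000: state=(3.610, 1.780)
t=3.250: state=(4.054, 1.867)
t=3.500: state=(4.477, 2.033)
t=3.750: state=(4.807, 2.285)
t=4.000: state=(4.961, 2.621)
t=4.250: state=(4.871, 3.017)
t=4.500: state=(4.531, 3.410)
t=4.750: state=(4.019, 3.716)
t=5.000: state=(3.454, 3.868)
t=5.250: state=(2.942, 3.848)
t=5.500: state=(2.539, 3.683)
t=5.750: state=(2.256, 3.426)
t=6.000: state=(2.082, 3.127)
t=6.250: state=(2.001, 2.824)
t=6.500: state=(2.001, 2.542)
t=6.750: state=(2.074, 2.295)
t=7.000: state=(2.215, 2.091)
t=7.250: state=(2.425, 1.933)
t=7.500: state=(2.702, 1.824)
compare at T: x=2.702, y=1.824

largest component: x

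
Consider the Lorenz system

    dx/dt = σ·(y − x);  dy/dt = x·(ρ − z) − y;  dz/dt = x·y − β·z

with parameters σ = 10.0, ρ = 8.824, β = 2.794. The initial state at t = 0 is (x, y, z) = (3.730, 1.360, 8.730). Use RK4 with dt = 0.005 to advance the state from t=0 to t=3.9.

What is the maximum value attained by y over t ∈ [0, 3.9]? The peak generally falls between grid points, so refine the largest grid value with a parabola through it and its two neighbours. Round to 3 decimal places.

t=0.000: state=(3.730, 1.360, 8.730)
step 1 (dt=0.005): k1=(-23.700, -1.009, -19.319), k2=(-23.133, -0.835, -19.274), k3=(-23.143, -0.836, -19.271), k4=(-22.585, -0.668, -19.222); state += dt/6·(k1+2k2+2k3+k4)
t=0.005: state=(3.614, 1.356, 8.634)
t=0.010: state=(3.504, 1.353, 8.538)
t=0.015: state=(3.399, 1.352, 8.443)
continuing one RK4 step at a time; state shown every 40 steps (Δt=0.2):
t=0.200: state=(1.897, 1.847, 5.544)
t=0.400: state=(2.527, 3.147, 3.992)
t=0.600: state=(4.321, 5.453, 4.611)
t=0.800: state=(6.337, 6.881, 8.173)
t=1.000: state=(5.684, 4.678, 10.298)
t=1.200: state=(3.812, 3.188, 8.505)
t=1.400: state=(3.356, 3.474, 6.574)
t=1.600: state=(4.071, 4.613, 6.053)
t=1.800: state=(5.204, 5.674, 7.271)
t=2.000: state=(5.496, 5.281, 8.857)
t=2.200: state=(4.676, 4.218, 8.714)
t=2.400: state=(4.075, 3.968, 7.615)
t=2.600: state=(4.221, 4.443, 6.987)
t=2.800: state=(4.778, 5.054, 7.320)
t=3.000: state=(5.100, 5.110, 8.130)
t=3.200: state=(4.847, 4.632, 8.376)
t=3.400: state=(4.461, 4.333, 7.930)
t=3.600: state=(4.402, 4.466, 7.483)
t=3.800: state=(4.639, 4.783, 7.493)
t=3.900: state=(4.773, 4.890, 7.658)
largest grid value and its neighbours: y(0.775)=6.91069, y(0.780)=6.91099, y(0.785)=6.90818
parabola through these three points peaks at t≈0.778 with y≈6.91124

max y = 6.911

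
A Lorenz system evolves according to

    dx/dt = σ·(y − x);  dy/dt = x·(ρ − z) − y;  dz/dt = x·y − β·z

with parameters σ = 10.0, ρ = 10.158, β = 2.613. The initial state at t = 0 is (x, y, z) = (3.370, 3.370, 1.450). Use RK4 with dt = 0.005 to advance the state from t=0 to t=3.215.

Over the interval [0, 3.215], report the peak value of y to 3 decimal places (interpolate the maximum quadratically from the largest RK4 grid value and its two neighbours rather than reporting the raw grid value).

t=0.000: state=(3.370, 3.370, 1.450)
step 1 (dt=0.005): k1=(0.000, 25.976, 7.568), k2=(0.649, 25.847, 7.737), k3=(0.630, 25.860, 7.741), k4=(1.262, 25.744, 7.914); state += dt/6·(k1+2k2+2k3+k4)
t=0.005: state=(3.373, 3.499, 1.489)
t=0.010: state=(3.382, 3.628, 1.529)
t=0.015: state=(3.398, 3.755, 1.571)
continuing one RK4 step at a time; state shown every 40 steps (Δt=0.2):
t=0.200: state=(6.283, 8.439, 5.489)
t=0.400: state=(8.044, 6.748, 13.733)
t=0.600: state=(3.761, 1.970, 11.654)
t=0.800: state=(2.012, 1.847, 7.600)
t=1.000: state=(2.466, 3.032, 5.314)
t=1.200: state=(4.265, 5.483, 5.422)
t=1.400: state=(6.652, 7.418, 9.253)
t=1.600: state=(6.047, 4.852, 12.035)
t=1.800: state=(3.801, 3.070, 9.869)
t=2.000: state=(3.310, 3.483, 7.526)
t=2.200: state=(4.249, 4.956, 6.936)
t=2.400: state=(5.710, 6.280, 8.706)
t=2.600: state=(5.849, 5.397, 10.723)
t=2.800: state=(4.593, 4.014, 10.056)
t=3.000: state=(3.993, 3.984, 8.493)
t=3.200: state=(4.438, 4.839, 7.902)
t=3.215: state=(4.499, 4.917, 7.919)
largest grid value and its neighbours: y(0.270)=9.33413, y(0.275)=9.34166, y(0.280)=9.34013
parabola through these three points peaks at t≈0.277 with y≈9.34216

max y = 9.342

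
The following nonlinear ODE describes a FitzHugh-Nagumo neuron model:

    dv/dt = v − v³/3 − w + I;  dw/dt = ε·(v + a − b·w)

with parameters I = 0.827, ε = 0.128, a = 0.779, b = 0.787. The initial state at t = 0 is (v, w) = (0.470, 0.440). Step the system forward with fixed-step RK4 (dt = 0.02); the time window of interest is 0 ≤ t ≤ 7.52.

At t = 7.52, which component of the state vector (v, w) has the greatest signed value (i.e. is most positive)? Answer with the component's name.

t=0.000: state=(0.470, 0.440)
step 1 (dt=0.02): k1=(0.822, 0.116), k2=(0.828, 0.116), k3=(0.828, 0.116), k4=(0.833, 0.117); state += dt/6·(k1+2k2+2k3+k4)
t=0.020: state=(0.487, 0.442)
t=0.040: state=(0.503, 0.445)
t=0.060: state=(0.520, 0.447)
continuing one RK4 step at a time; state shown every 25 steps (Δt=0.5):
t=0.500: state=(0.932, 0.510)
t=1.000: state=(1.376, 0.607)
t=1.500: state=(1.629, 0.721)
t=2.000: state=(1.704, 0.839)
t=2.500: state=(1.697, 0.952)
t=3.000: state=(1.658, 1.059)
t=3.500: state=(1.607, 1.157)
t=4.000: state=(1.552, 1.248)
t=4.500: state=(1.493, 1.330)
t=5.000: state=(1.432, 1.405)
t=5.500: state=(1.368, 1.472)
t=6.000: state=(1.301, 1.531)
t=6.500: state=(1.230, 1.584)
t=7.000: state=(1.154, 1.629)
t=7.500: state=(1.069, 1.667)
t=7.520: state=(1.066, 1.668)
compare at T: v=1.066, w=1.668

largest component: w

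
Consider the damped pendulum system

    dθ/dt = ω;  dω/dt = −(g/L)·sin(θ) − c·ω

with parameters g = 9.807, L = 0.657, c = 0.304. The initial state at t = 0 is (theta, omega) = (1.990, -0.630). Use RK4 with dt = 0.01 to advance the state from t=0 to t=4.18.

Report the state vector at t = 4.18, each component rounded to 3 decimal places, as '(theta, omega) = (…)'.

t=0.000: state=(1.990, -0.630)
step 1 (dt=0.01): k1=(-0.630, -13.443), k2=(-0.697, -13.442), k3=(-0.697, -13.444), k4=(-0.764, -13.444); state += dt/6·(k1+2k2+2k3+k4)
t=0.010: state=(1.983, -0.764)
t=0.020: state=(1.975, -0.899)
t=0.030: state=(1.965, -1.034)
continuing one RK4 step at a time; state shown every 20 steps (Δt=0.2):
t=0.200: state=(1.592, -3.370)
t=0.400: state=(0.661, -5.733)
t=0.600: state=(-0.525, -5.554)
t=0.800: state=(-1.387, -2.855)
t=1.000: state=(-1.649, 0.201)
t=1.200: state=(-1.318, 3.069)
t=1.400: state=(-0.471, 5.132)
t=1.600: state=(0.559, 4.670)
t=1.800: state=(1.252, 2.080)
t=2.000: state=(1.371, -0.873)
t=2.200: state=(0.924, -3.487)
t=2.400: state=(0.071, -4.660)
t=2.600: state=(-0.768, -3.356)
t=2.800: state=(-1.182, -0.705)
t=3.000: state=(-1.048, 1.989)
t=3.200: state=(-0.440, 3.861)
t=3.400: state=(0.359, 3.729)
t=3.600: state=(0.923, 1.717)
t=3.800: state=(1.011, -0.837)
t=4.000: state=(0.618, -2.945)
t=4.180: state=(0.005, -3.594)

(theta, omega) = (0.005, -3.594)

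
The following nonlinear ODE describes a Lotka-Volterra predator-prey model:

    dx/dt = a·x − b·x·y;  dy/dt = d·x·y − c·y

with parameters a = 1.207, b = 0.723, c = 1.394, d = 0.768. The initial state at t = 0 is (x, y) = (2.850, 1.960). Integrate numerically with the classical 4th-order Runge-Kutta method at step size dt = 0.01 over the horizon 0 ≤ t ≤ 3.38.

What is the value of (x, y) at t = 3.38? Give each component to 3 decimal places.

(x, y) = (1.676, 0.919)

t=0.000: state=(2.850, 1.960)
step 1 (dt=0.01): k1=(-0.599, 1.558), k2=(-0.614, 1.559), k3=(-0.614, 1.559), k4=(-0.630, 1.561); state += dt/6·(k1+2k2+2k3+k4)
t=0.010: state=(2.844, 1.976)
t=0.020: state=(2.837, 1.991)
t=0.030: state=(2.831, 2.007)
continuing one RK4 step at a time; state shown every 20 steps (Δt=0.2):
t=0.200: state=(2.672, 2.270)
t=0.400: state=(2.401, 2.538)
t=0.600: state=(2.088, 2.711)
t=0.800: state=(1.787, 2.761)
t=1.000: state=(1.531, 2.694)
t=1.200: state=(1.334, 2.539)
t=1.400: state=(1.194, 2.331)
t=1.600: state=(1.103, 2.103)
t=1.800: state=(1.053, 1.877)
t=2.000: state=(1.038, 1.667)
t=2.200: state=(1.053, 1.481)
t=2.400: state=(1.095, 1.321)
t=2.600: state=(1.163, 1.188)
t=2.800: state=(1.257, 1.082)
t=3.000: state=(1.376, 1.002)
t=3.200: state=(1.522, 0.947)
t=3.380: state=(1.676, 0.919)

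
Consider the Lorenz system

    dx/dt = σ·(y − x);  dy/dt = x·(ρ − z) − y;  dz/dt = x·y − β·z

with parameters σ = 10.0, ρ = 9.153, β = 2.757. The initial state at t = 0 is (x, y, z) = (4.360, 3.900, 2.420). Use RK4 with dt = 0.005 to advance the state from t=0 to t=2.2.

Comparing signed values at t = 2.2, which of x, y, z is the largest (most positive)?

largest component: z

t=0.000: state=(4.360, 3.900, 2.420)
step 1 (dt=0.005): k1=(-4.600, 25.456, 10.332), k2=(-3.849, 25.202, 10.493), k3=(-3.874, 25.214, 10.496), k4=(-3.146, 24.972, 10.659); state += dt/6·(k1+2k2+2k3+k4)
t=0.005: state=(4.341, 4.026, 2.472)
t=0.010: state=(4.328, 4.150, 2.527)
t=0.015: state=(4.323, 4.271, 2.582)
continuing one RK4 step at a time; state shown every 20 steps (Δt=0.1):
t=0.100: state=(4.915, 6.128, 3.862)
t=0.200: state=(6.314, 7.702, 6.412)
t=0.300: state=(7.288, 7.667, 9.612)
t=0.400: state=(6.905, 5.815, 11.585)
t=0.500: state=(5.436, 3.798, 11.355)
t=0.600: state=(3.963, 2.749, 9.910)
t=0.700: state=(3.074, 2.500, 8.298)
t=0.800: state=(2.764, 2.690, 6.943)
t=0.900: state=(2.877, 3.161, 5.982)
t=1.000: state=(3.307, 3.874, 5.489)
t=1.100: state=(3.992, 4.780, 5.553)
t=1.200: state=(4.837, 5.704, 6.261)
t=1.300: state=(5.630, 6.292, 7.546)
t=1.400: state=(6.046, 6.174, 8.970)
t=1.500: state=(5.863, 5.396, 9.853)
t=1.600: state=(5.221, 4.473, 9.861)
t=1.700: state=(4.498, 3.850, 9.226)
t=1.800: state=(3.986, 3.624, 8.364)
t=1.900: state=(3.779, 3.720, 7.578)
t=2.000: state=(3.851, 4.043, 7.037)
t=2.100: state=(4.139, 4.511, 6.834)
t=2.200: state=(4.562, 5.018, 7.007)
compare at T: x=4.562, y=5.018, z=7.007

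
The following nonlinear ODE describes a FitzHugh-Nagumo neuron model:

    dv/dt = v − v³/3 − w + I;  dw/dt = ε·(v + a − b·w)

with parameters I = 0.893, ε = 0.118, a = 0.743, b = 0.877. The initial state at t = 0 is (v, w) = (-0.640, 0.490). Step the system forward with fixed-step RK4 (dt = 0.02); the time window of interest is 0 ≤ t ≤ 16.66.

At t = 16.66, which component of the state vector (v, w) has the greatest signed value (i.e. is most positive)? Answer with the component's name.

t=0.000: state=(-0.640, 0.490)
step 1 (dt=0.02): k1=(-0.150, -0.039), k2=(-0.150, -0.039), k3=(-0.150, -0.039), k4=(-0.151, -0.039); state += dt/6·(k1+2k2+2k3+k4)
t=0.020: state=(-0.643, 0.489)
t=0.040: state=(-0.646, 0.488)
t=0.060: state=(-0.649, 0.488)
continuing one RK4 step at a time; state shown every 50 steps (Δt=1):
t=1.000: state=(-0.810, 0.444)
t=2.000: state=(-0.986, 0.383)
t=3.000: state=(-1.103, 0.310)
t=4.000: state=(-1.133, 0.237)
t=5.000: state=(-1.095, 0.171)
t=6.000: state=(-1.009, 0.120)
t=7.000: state=(-0.880, 0.085)
t=8.000: state=(-0.686, 0.071)
t=9.000: state=(-0.350, 0.088)
t=10.000: state=(0.395, 0.160)
t=11.000: state=(1.585, 0.342)
t=12.000: state=(1.869, 0.593)
t=13.000: state=(1.805, 0.825)
t=14.000: state=(1.713, 1.024)
t=15.000: state=(1.619, 1.193)
t=16.000: state=(1.523, 1.335)
t=16.660: state=(1.459, 1.415)
compare at T: v=1.459, w=1.415

largest component: v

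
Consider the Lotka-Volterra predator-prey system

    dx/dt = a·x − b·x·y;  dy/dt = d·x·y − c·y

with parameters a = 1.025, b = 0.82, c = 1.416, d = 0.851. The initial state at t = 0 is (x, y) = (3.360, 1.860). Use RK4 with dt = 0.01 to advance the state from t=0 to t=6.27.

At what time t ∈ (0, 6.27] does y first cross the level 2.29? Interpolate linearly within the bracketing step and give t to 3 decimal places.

t = 0.159

t=0.000: state=(3.360, 1.860)
step 1 (dt=0.01): k1=(-1.681, 2.685), k2=(-1.713, 2.691), k3=(-1.713, 2.690), k4=(-1.746, 2.696); state += dt/6·(k1+2k2+2k3+k4)
t=0.010: state=(3.343, 1.887)
t=0.020: state=(3.325, 1.914)
t=0.030: state=(3.307, 1.941)
t=0.150: state=(3.040, 2.266)
next step: t=0.160: state=(3.015, 2.292) — y has crossed 2.29
linear interpolation between t=0.150 (2.26603) and t=0.160 (2.29248) → t≈0.159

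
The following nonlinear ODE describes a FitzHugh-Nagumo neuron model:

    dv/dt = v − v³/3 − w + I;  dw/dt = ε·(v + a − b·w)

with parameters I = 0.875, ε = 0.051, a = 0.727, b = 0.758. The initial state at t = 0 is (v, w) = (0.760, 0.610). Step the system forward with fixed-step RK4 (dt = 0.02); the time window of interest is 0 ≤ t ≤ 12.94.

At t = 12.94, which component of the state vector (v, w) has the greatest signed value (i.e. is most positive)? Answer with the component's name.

largest component: w

t=0.000: state=(0.760, 0.610)
step 1 (dt=0.02): k1=(0.879, 0.052), k2=(0.882, 0.053), k3=(0.882, 0.053), k4=(0.885, 0.053); state += dt/6·(k1+2k2+2k3+k4)
t=0.020: state=(0.778, 0.611)
t=0.040: state=(0.795, 0.612)
t=0.060: state=(0.813, 0.613)
continuing one RK4 step at a time; state shown every 25 steps (Δt=0.5):
t=0.500: state=(1.210, 0.642)
t=1.000: state=(1.554, 0.683)
t=1.500: state=(1.715, 0.730)
t=2.000: state=(1.762, 0.778)
t=2.500: state=(1.764, 0.826)
t=3.000: state=(1.750, 0.873)
t=3.500: state=(1.731, 0.919)
t=4.000: state=(1.709, 0.963)
t=4.500: state=(1.687, 1.006)
t=5.000: state=(1.665, 1.047)
t=5.500: state=(1.642, 1.087)
t=6.000: state=(1.619, 1.126)
t=6.500: state=(1.595, 1.164)
t=7.000: state=(1.572, 1.200)
t=7.500: state=(1.548, 1.234)
t=8.000: state=(1.524, 1.268)
t=8.500: state=(1.499, 1.300)
t=9.000: state=(1.474, 1.331)
t=9.500: state=(1.449, 1.361)
t=10.000: state=(1.423, 1.390)
t=10.500: state=(1.397, 1.417)
t=11.000: state=(1.370, 1.443)
t=11.500: state=(1.342, 1.468)
t=12.000: state=(1.313, 1.492)
t=12.500: state=(1.283, 1.514)
t=12.940: state=(1.256, 1.533)
compare at T: v=1.256, w=1.533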